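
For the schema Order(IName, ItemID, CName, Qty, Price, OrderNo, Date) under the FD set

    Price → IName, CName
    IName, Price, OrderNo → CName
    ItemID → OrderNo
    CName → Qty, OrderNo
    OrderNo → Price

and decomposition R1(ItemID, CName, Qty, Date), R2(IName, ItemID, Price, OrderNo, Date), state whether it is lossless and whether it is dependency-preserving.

Lossless test: (ItemID, Date)⁺ = {IName, ItemID, CName, Qty, Price, OrderNo, Date}, which contains all of one fragment — lossless.
Dependency preservation: the restricted closure of {Price} across the fragments never reaches {IName, CName}, so Price → IName, CName cannot be enforced without a join — not preserved.

lossless but not dependency-preserving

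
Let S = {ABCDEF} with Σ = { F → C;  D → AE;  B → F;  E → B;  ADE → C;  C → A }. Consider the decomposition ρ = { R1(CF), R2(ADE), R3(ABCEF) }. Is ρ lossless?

Chase test. Columns are ABCDEF; row i has aⱼ where attribute j ∈ Ri, else bᵢⱼ.
Initial tableau (one row per fragment):
  row 1: b11 b12 a3 b14 b15 a6
  row 2: a1 b22 b23 a4 a5 b26
  row 3: a1 a2 a3 b34 a5 a6
Rows 2 and 3 agree on E; apply E→B and equate their B entries.
Rows 1 and 3 agree on C; apply C→A and equate their A entries.
Rows 2 and 3 agree on B; apply B→F and equate their F entries.
Rows 1 and 2 agree on F; apply F→C and equate their C entries.
Row 2 is now all distinguished symbols — the join is lossless.

Yes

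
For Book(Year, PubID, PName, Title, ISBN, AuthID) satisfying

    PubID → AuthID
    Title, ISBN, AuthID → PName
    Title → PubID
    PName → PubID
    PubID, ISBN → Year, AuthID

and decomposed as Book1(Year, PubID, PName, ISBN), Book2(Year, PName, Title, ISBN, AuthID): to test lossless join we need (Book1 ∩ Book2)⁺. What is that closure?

Year, PubID, PName, ISBN, AuthID

Book1 ∩ Book2 = {Year, PName, ISBN}.
PName → PubID applies, adding PubID
PubID, ISBN → Year, AuthID applies, adding AuthID
Closure: {Year, PubID, PName, ISBN, AuthID}.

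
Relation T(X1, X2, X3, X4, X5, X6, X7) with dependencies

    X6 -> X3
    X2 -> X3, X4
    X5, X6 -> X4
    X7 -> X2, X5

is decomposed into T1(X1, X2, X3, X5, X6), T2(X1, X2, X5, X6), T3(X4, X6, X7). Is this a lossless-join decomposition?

Chase test. Columns are X1, X2, X3, X4, X5, X6, X7; row i has aⱼ where attribute j ∈ Ti, else bᵢⱼ.
Initial tableau (one row per fragment):
  row 1: a1 a2 a3 b14 a5 a6 b17
  row 2: a1 a2 b23 b24 a5 a6 b27
  row 3: b31 b32 b33 a4 b35 a6 a7
Rows 1 and 2 agree on X6; apply X6→X3 and equate their X3 entries.
Rows 1 and 3 agree on X6; apply X6→X3 and equate their X3 entries.
Rows 1 and 2 agree on X2; apply X2→X3, X4 and equate their X3, X4 entries.
No row becomes fully distinguished — the join is lossy.

No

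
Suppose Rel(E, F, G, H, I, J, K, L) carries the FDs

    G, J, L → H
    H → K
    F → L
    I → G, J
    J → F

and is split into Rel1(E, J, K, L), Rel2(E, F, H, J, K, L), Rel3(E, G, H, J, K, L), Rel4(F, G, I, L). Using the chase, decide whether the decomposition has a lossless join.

No

Chase test. Columns are E, F, G, H, I, J, K, L; row i has aⱼ where attribute j ∈ Reli, else bᵢⱼ.
Initial tableau (one row per fragment):
  row 1: a1 b12 b13 b14 b15 a6 a7 a8
  row 2: a1 a2 b23 a4 b25 a6 a7 a8
  row 3: a1 b32 a3 a4 b35 a6 a7 a8
  row 4: b41 a2 a3 b44 a5 b46 b47 a8
Rows 1 and 2 agree on J; apply J→F and equate their F entries.
Rows 1 and 3 agree on J; apply J→F and equate their F entries.
No row becomes fully distinguished — the join is lossy.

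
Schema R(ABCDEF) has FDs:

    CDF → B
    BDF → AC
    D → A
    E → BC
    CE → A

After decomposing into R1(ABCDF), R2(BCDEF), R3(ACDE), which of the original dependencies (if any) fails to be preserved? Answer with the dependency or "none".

none

CDF → B lies within R1.
BDF → AC lies within R1.
D → A lies within R1.
E → BC lies within R2.
CE → A lies within R3.
Every dependency is enforceable on the fragments, so the decomposition is dependency-preserving.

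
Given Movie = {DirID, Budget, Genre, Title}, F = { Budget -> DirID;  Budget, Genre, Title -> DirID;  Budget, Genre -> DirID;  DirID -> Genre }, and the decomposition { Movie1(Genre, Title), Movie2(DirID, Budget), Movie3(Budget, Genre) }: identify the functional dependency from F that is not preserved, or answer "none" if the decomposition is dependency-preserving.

Check DirID → Genre: no single fragment contains all of {DirID, Genre}, and the restricted closure of {DirID} across the fragments never reaches {Genre}.
Budget → DirID is preserved.
Budget, Genre, Title → DirID is preserved.
Budget, Genre → DirID is preserved.

DirID -> Genre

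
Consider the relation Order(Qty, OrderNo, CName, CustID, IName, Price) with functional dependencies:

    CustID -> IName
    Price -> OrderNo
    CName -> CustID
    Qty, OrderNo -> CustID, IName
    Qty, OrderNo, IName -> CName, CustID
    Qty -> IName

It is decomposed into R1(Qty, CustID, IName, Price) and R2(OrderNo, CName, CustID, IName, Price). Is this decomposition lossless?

Common attributes: R1 ∩ R2 = {CustID, IName, Price}.
Closure of {CustID, IName, Price}: Price → OrderNo applies, adding OrderNo. So (CustID, IName, Price)⁺ = {OrderNo, CustID, IName, Price}.
The closure contains neither all of R1 = {Qty, CustID, IName, Price} nor all of R2 = {OrderNo, CName, CustID, IName, Price}, so the common attributes are not a superkey of either fragment. The join is lossy.

No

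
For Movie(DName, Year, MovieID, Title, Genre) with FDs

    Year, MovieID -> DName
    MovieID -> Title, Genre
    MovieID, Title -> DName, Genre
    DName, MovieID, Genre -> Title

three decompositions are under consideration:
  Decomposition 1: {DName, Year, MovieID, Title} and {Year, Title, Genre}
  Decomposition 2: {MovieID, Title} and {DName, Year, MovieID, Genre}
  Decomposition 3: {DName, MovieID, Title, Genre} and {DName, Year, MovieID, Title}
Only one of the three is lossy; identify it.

Decomposition 1: common = {Year, Title}, closure = {Year, Title} → lossy.
Decomposition 2: common = {MovieID}, closure = {DName, MovieID, Title, Genre} → lossless.
Decomposition 3: common = {DName, MovieID, Title}, closure = {DName, MovieID, Title, Genre} → lossless.

Decomposition 1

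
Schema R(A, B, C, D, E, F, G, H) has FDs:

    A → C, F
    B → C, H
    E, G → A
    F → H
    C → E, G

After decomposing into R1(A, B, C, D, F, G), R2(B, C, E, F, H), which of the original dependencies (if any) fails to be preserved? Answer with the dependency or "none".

Check E, G → A: no single fragment contains all of {A, E, G}, and the restricted closure of {E, G} across the fragments never reaches {A}.
A → C, F is preserved.
B → C, H is preserved.
F → H is preserved.
C → E, G is preserved.

E, G → A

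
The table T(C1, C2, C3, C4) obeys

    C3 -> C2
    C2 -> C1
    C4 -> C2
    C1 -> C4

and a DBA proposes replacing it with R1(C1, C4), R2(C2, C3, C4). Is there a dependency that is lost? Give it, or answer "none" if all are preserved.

C3 → C2 lies within R2.
C2 → C1: restricted closure across fragments reaches C1.
C4 → C2 lies within R2.
C1 → C4 lies within R1.
Every dependency is enforceable on the fragments, so the decomposition is dependency-preserving.

none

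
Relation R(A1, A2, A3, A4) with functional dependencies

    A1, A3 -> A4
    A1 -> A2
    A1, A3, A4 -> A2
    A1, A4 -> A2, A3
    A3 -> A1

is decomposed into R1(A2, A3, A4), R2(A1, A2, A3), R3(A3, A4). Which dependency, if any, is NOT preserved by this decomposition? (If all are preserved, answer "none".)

A1, A4 -> A2, A3

Check A1, A4 → A2, A3: no single fragment contains all of {A1, A2, A3, A4}, and the restricted closure of {A1, A4} across the fragments never reaches {A2, A3}.
A1, A3 → A4 is preserved.
A1 → A2 is preserved.
A1, A3, A4 → A2 is preserved.
A3 → A1 is preserved.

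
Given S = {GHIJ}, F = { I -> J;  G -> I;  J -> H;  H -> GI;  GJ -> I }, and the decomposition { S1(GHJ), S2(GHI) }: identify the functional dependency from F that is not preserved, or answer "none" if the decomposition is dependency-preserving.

none

I → J: restricted closure across fragments reaches J.
G → I lies within S2.
J → H lies within S1.
H → GI lies within S2.
GJ → I: restricted closure across fragments reaches I.
Every dependency is enforceable on the fragments, so the decomposition is dependency-preserving.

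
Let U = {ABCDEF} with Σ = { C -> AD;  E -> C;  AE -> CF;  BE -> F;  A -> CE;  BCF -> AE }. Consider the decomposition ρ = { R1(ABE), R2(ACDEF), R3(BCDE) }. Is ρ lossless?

Yes

Chase test. Columns are ABCDEF; row i has aⱼ where attribute j ∈ Ri, else bᵢⱼ.
Initial tableau (one row per fragment):
  row 1: a1 a2 b13 b14 a5 b16
  row 2: a1 b22 a3 a4 a5 a6
  row 3: b31 a2 a3 a4 a5 b36
Rows 2 and 3 agree on C; apply C→AD and equate their AD entries.
Rows 1 and 2 agree on E; apply E→C and equate their C entries.
Rows 1 and 2 agree on AE; apply AE→CF and equate their CF entries.
Rows 1 and 3 agree on AE; apply AE→CF and equate their CF entries.
Rows 1 and 2 agree on C; apply C→AD and equate their AD entries.
Row 1 is now all distinguished symbols — the join is lossless.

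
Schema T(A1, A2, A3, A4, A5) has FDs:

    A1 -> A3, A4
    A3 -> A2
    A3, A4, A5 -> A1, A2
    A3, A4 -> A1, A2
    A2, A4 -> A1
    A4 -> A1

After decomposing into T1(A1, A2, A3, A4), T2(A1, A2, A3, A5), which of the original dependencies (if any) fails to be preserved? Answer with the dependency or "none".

none

A1 → A3, A4 lies within T1.
A3 → A2 lies within T1.
A3, A4, A5 → A1, A2: restricted closure across fragments reaches A1, A2.
A3, A4 → A1, A2 lies within T1.
A2, A4 → A1 lies within T1.
A4 → A1 lies within T1.
Every dependency is enforceable on the fragments, so the decomposition is dependency-preserving.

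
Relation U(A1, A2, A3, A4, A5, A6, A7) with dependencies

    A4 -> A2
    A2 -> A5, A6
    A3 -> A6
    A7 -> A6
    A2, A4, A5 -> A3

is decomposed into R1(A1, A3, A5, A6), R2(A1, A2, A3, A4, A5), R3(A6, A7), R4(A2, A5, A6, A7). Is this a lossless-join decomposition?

Chase test. Columns are A1, A2, A3, A4, A5, A6, A7; row i has aⱼ where attribute j ∈ Ri, else bᵢⱼ.
Initial tableau (one row per fragment):
  row 1: a1 b12 a3 b14 a5 a6 b17
  row 2: a1 a2 a3 a4 a5 b26 b27
  row 3: b31 b32 b33 b34 b35 a6 a7
  row 4: b41 a2 b43 b44 a5 a6 a7
Rows 2 and 4 agree on A2; apply A2→A5, A6 and equate their A5, A6 entries.
No row becomes fully distinguished — the join is lossy.

No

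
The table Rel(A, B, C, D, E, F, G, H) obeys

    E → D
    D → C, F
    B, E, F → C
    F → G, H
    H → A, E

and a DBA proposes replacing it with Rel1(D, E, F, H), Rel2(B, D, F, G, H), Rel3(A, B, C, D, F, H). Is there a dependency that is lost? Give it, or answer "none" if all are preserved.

none

E → D lies within Rel1.
D → C, F lies within Rel3.
B, E, F → C: restricted closure across fragments reaches C.
F → G, H lies within Rel2.
H → A, E: restricted closure across fragments reaches A, E.
Every dependency is enforceable on the fragments, so the decomposition is dependency-preserving.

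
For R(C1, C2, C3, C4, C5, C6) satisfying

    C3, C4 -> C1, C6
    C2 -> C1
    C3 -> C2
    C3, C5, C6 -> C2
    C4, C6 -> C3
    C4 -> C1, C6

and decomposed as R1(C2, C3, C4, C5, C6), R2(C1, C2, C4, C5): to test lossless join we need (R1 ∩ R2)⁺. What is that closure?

C1, C2, C3, C4, C5, C6

R1 ∩ R2 = {C2, C4, C5}.
C2 → C1 applies, adding C1
C4 → C1, C6 applies, adding C6
C4, C6 → C3 applies, adding C3
Closure: {C1, C2, C3, C4, C5, C6}.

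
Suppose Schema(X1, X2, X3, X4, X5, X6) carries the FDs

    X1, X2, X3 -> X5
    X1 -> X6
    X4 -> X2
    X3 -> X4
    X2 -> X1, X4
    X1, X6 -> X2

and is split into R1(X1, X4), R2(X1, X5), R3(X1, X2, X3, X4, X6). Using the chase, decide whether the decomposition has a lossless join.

No

Chase test. Columns are X1, X2, X3, X4, X5, X6; row i has aⱼ where attribute j ∈ Ri, else bᵢⱼ.
Initial tableau (one row per fragment):
  row 1: a1 b12 b13 a4 b15 b16
  row 2: a1 b22 b23 b24 a5 b26
  row 3: a1 a2 a3 a4 b35 a6
Rows 1 and 2 agree on X1; apply X1→X6 and equate their X6 entries.
Rows 1 and 3 agree on X1; apply X1→X6 and equate their X6 entries.
Rows 1 and 3 agree on X4; apply X4→X2 and equate their X2 entries.
Rows 1 and 2 agree on X1, X6; apply X1, X6→X2 and equate their X2 entries.
Rows 1 and 2 agree on X2; apply X2→X1, X4 and equate their X1, X4 entries.
No row becomes fully distinguished — the join is lossy.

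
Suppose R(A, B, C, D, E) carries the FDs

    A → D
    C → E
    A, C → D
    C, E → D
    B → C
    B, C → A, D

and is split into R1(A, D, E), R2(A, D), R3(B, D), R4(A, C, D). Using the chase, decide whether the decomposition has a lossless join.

No

Chase test. Columns are A, B, C, D, E; row i has aⱼ where attribute j ∈ Ri, else bᵢⱼ.
Initial tableau (one row per fragment):
  row 1: a1 b12 b13 a4 a5
  row 2: a1 b22 b23 a4 b25
  row 3: b31 a2 b33 a4 b35
  row 4: a1 b42 a3 a4 b45
No row becomes fully distinguished — the join is lossy.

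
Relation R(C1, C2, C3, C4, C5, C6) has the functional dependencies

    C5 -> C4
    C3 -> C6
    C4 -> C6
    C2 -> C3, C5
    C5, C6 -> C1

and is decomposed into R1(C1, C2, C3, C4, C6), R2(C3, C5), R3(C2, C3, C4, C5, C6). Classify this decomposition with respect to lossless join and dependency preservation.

Lossless test (chase): Rows 2 and 3 agree on C5; apply C5→C4 and equate their C4 entries. Rows 1 and 2 agree on C3; apply C3→C6 and equate their C6 entries. Rows 1 and 3 agree on C2; apply C2→C3, C5 and equate their C3, C5 entries. Rows 1 and 2 agree on C5, C6; apply C5, C6→C1 and equate their C1 entries. Rows 1 and 3 agree on C5, C6; apply C5, C6→C1 and equate their C1 entries. Row 1 is now all distinguished symbols — the join is lossless.
Dependency preservation: the restricted closure of {C5, C6} across the fragments never reaches {C1}, so C5, C6 → C1 cannot be enforced without a join — not preserved.

lossless but not dependency-preserving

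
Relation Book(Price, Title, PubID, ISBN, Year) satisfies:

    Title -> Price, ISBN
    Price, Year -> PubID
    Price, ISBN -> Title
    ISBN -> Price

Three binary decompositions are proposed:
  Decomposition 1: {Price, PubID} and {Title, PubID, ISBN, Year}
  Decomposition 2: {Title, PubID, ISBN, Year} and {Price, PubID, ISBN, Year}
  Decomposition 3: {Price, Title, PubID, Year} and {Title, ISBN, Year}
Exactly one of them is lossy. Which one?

Decomposition 1: common = {PubID}, closure = {PubID} → lossy.
Decomposition 2: common = {PubID, ISBN, Year}, closure = {Price, Title, PubID, ISBN, Year} → lossless.
Decomposition 3: common = {Title, Year}, closure = {Price, Title, PubID, ISBN, Year} → lossless.

Decomposition 1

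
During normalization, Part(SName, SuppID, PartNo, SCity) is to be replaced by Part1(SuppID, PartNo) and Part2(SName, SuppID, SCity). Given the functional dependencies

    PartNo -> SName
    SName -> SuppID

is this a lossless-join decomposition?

Common attributes: Part1 ∩ Part2 = {SuppID}.
No dependency enlarges {SuppID}, so (SuppID)⁺ = {SuppID}.
The closure contains neither all of Part1 = {SuppID, PartNo} nor all of Part2 = {SName, SuppID, SCity}, so the common attributes are not a superkey of either fragment. The join is lossy.

No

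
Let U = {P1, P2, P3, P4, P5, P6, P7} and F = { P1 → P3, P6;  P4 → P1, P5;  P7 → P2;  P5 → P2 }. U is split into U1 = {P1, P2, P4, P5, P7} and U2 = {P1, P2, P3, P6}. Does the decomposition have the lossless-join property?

Yes

Common attributes: U1 ∩ U2 = {P1, P2}.
Closure of {P1, P2}: P1 → P3, P6 applies, adding P3, P6. So (P1, P2)⁺ = {P1, P2, P3, P6}.
This closure contains every attribute of U2, so U1 ∩ U2 → U2. The join is lossless.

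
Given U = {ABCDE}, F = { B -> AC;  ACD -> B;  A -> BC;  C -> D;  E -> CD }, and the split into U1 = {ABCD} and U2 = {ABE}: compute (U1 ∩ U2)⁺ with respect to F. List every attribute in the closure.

ABCD

U1 ∩ U2 = {AB}.
B → AC applies, adding C
C → D applies, adding D
Closure: {ABCD}.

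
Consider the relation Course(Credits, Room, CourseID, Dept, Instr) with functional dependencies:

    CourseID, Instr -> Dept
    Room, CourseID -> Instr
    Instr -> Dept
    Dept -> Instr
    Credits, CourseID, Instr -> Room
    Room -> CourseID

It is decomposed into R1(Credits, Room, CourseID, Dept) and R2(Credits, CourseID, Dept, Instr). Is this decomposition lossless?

Yes

Common attributes: R1 ∩ R2 = {Credits, CourseID, Dept}.
Closure of {Credits, CourseID, Dept}: Dept → Instr applies, adding Instr; Credits, CourseID, Instr → Room applies, adding Room. So (Credits, CourseID, Dept)⁺ = {Credits, Room, CourseID, Dept, Instr}.
This closure contains every attribute of R1, so R1 ∩ R2 → R1. The join is lossless.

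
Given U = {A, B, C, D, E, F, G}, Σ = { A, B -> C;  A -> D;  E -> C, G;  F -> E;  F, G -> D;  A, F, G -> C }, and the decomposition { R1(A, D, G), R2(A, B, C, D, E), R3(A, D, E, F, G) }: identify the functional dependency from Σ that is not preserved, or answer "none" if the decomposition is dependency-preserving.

A, B → C lies within R2.
A → D lies within R1.
E → C, G: restricted closure across fragments reaches C, G.
F → E lies within R3.
F, G → D lies within R3.
A, F, G → C: restricted closure across fragments reaches C.
Every dependency is enforceable on the fragments, so the decomposition is dependency-preserving.

none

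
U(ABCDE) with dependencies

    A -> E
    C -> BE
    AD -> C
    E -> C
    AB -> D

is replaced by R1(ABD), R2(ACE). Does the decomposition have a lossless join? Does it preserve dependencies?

lossless but not dependency-preserving

Lossless test: (A)⁺ = {ABCDE}, which contains all of one fragment — lossless.
Dependency preservation: the restricted closure of {C} across the fragments never reaches {BE}, so C → BE cannot be enforced without a join — not preserved.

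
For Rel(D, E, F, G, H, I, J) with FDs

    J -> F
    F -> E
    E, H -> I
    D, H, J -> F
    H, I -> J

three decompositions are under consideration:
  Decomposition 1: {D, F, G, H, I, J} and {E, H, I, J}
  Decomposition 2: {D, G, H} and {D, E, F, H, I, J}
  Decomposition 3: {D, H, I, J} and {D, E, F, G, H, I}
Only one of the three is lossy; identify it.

Decomposition 2

Decomposition 1: common = {H, I, J}, closure = {E, F, H, I, J} → lossless.
Decomposition 2: common = {D, H}, closure = {D, H} → lossy.
Decomposition 3: common = {D, H, I}, closure = {D, E, F, H, I, J} → lossless.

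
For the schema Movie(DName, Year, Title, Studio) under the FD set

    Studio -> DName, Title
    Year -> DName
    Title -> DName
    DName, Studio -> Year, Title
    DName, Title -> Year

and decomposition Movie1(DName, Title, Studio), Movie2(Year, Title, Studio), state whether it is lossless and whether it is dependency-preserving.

lossless but not dependency-preserving

Lossless test: (Title, Studio)⁺ = {DName, Year, Title, Studio}, which contains all of one fragment — lossless.
Dependency preservation: the restricted closure of {Year} across the fragments never reaches {DName}, so Year → DName cannot be enforced without a join — not preserved.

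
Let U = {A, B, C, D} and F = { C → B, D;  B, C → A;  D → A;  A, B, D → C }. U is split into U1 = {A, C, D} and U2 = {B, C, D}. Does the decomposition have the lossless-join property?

Common attributes: U1 ∩ U2 = {C, D}.
Closure of {C, D}: C → B, D applies, adding B; B, C → A applies, adding A. So (C, D)⁺ = {A, B, C, D}.
This closure contains every attribute of U1, so U1 ∩ U2 → U1. The join is lossless.

Yes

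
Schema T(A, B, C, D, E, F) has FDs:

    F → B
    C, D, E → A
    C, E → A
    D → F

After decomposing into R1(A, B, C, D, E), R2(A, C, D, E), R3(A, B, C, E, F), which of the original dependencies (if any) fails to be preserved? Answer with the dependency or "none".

D → F

Check D → F: no single fragment contains all of {D, F}, and the restricted closure of {D} across the fragments never reaches {F}.
F → B is preserved.
C, D, E → A is preserved.
C, E → A is preserved.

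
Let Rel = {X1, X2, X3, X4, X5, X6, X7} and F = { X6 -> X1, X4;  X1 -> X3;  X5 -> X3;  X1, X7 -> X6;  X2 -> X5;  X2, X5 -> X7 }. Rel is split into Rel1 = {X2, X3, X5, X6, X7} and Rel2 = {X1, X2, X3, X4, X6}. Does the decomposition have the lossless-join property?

Common attributes: Rel1 ∩ Rel2 = {X2, X3, X6}.
Closure of {X2, X3, X6}: X6 → X1, X4 applies, adding X1, X4; X2 → X5 applies, adding X5; X2, X5 → X7 applies, adding X7. So (X2, X3, X6)⁺ = {X1, X2, X3, X4, X5, X6, X7}.
This closure contains every attribute of Rel1, so Rel1 ∩ Rel2 → Rel1. The join is lossless.

Yes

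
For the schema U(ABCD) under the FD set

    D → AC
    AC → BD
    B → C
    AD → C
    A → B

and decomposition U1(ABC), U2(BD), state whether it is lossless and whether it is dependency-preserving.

lossy and not dependency-preserving

Lossless test: (B)⁺ = {BC}, which is a superkey of neither fragment — lossy.
Dependency preservation: the restricted closure of {D} across the fragments never reaches {AC}, so D → AC cannot be enforced without a join — not preserved.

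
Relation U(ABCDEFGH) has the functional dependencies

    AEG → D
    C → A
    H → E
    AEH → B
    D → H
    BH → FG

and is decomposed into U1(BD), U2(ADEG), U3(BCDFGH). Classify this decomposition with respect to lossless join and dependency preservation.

lossy and not dependency-preserving

Lossless test (chase): Rows 1 and 2 agree on D; apply D→H and equate their H entries. Rows 1 and 3 agree on D; apply D→H and equate their H entries. Rows 1 and 3 agree on BH; apply BH→FG and equate their FG entries. Rows 1 and 2 agree on H; apply H→E and equate their E entries. Rows 1 and 3 agree on H; apply H→E and equate their E entries. No row becomes fully distinguished — the join is lossy.
Dependency preservation: the restricted closure of {C} across the fragments never reaches {A}, so C → A cannot be enforced without a join — not preserved.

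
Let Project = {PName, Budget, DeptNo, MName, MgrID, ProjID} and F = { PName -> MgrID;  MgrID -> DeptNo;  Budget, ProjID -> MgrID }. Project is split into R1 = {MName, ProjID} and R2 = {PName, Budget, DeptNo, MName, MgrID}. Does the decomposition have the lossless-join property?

No

Common attributes: R1 ∩ R2 = {MName}.
No dependency enlarges {MName}, so (MName)⁺ = {MName}.
The closure contains neither all of R1 = {MName, ProjID} nor all of R2 = {PName, Budget, DeptNo, MName, MgrID}, so the common attributes are not a superkey of either fragment. The join is lossy.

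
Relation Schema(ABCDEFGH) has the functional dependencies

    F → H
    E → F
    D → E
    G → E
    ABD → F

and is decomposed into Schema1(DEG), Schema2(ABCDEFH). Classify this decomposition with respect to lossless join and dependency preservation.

lossy but dependency-preserving

Lossless test: (DE)⁺ = {DEFH}, which is a superkey of neither fragment — lossy.
Dependency preservation: every FD's attributes lie within a single fragment, so each can be enforced locally — preserved.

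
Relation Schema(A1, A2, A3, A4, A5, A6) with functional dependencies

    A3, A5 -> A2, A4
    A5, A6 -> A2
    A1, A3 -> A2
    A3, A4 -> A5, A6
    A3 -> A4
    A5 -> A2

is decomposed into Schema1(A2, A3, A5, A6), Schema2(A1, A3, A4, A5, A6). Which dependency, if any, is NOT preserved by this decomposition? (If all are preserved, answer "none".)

A3, A5 → A2, A4: restricted closure across fragments reaches A2, A4.
A5, A6 → A2 lies within Schema1.
A1, A3 → A2: restricted closure across fragments reaches A2.
A3, A4 → A5, A6 lies within Schema2.
A3 → A4 lies within Schema2.
A5 → A2 lies within Schema1.
Every dependency is enforceable on the fragments, so the decomposition is dependency-preserving.

none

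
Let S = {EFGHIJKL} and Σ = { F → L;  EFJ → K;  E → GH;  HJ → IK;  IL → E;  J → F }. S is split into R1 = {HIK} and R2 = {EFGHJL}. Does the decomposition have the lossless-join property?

No

Common attributes: R1 ∩ R2 = {H}.
No dependency enlarges {H}, so (H)⁺ = {H}.
The closure contains neither all of R1 = {HIK} nor all of R2 = {EFGHJL}, so the common attributes are not a superkey of either fragment. The join is lossy.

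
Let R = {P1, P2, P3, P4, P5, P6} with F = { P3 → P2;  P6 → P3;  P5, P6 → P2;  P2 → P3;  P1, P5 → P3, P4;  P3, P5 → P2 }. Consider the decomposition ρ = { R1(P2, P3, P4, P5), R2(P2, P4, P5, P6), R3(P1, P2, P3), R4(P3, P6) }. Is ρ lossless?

Chase test. Columns are P1, P2, P3, P4, P5, P6; row i has aⱼ where attribute j ∈ Ri, else bᵢⱼ.
Initial tableau (one row per fragment):
  row 1: b11 a2 a3 a4 a5 b16
  row 2: b21 a2 b23 a4 a5 a6
  row 3: a1 a2 a3 b34 b35 b36
  row 4: b41 b42 a3 b44 b45 a6
Rows 1 and 4 agree on P3; apply P3→P2 and equate their P2 entries.
Rows 2 and 4 agree on P6; apply P6→P3 and equate their P3 entries.
No row becomes fully distinguished — the join is lossy.

No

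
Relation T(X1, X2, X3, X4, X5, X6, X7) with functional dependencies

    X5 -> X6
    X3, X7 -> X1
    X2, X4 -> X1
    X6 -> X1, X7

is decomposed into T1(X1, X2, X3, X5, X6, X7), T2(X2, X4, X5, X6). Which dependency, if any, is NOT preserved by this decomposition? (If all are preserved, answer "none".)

Check X2, X4 → X1: no single fragment contains all of {X1, X2, X4}, and the restricted closure of {X2, X4} across the fragments never reaches {X1}.
X5 → X6 is preserved.
X3, X7 → X1 is preserved.
X6 → X1, X7 is preserved.

X2, X4 -> X1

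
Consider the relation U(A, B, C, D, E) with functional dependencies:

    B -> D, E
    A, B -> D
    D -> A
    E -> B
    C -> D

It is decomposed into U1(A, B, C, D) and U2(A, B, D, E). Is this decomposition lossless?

Yes

Common attributes: U1 ∩ U2 = {A, B, D}.
Closure of {A, B, D}: B → D, E applies, adding E. So (A, B, D)⁺ = {A, B, D, E}.
This closure contains every attribute of U2, so U1 ∩ U2 → U2. The join is lossless.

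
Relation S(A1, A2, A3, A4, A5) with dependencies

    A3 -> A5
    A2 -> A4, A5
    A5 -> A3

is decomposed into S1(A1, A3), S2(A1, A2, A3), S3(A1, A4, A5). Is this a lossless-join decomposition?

No

Chase test. Columns are A1, A2, A3, A4, A5; row i has aⱼ where attribute j ∈ Si, else bᵢⱼ.
Initial tableau (one row per fragment):
  row 1: a1 b12 a3 b14 b15
  row 2: a1 a2 a3 b24 b25
  row 3: a1 b32 b33 a4 a5
Rows 1 and 2 agree on A3; apply A3→A5 and equate their A5 entries.
No row becomes fully distinguished — the join is lossy.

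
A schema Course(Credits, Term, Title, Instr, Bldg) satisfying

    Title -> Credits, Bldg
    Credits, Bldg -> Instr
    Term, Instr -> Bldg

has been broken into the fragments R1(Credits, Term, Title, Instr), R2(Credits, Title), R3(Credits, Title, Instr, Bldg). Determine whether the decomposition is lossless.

Chase test. Columns are Credits, Term, Title, Instr, Bldg; row i has aⱼ where attribute j ∈ Ri, else bᵢⱼ.
Initial tableau (one row per fragment):
  row 1: a1 a2 a3 a4 b15
  row 2: a1 b22 a3 b24 b25
  row 3: a1 b32 a3 a4 a5
Rows 1 and 2 agree on Title; apply Title→Credits, Bldg and equate their Credits, Bldg entries.
Rows 1 and 3 agree on Title; apply Title→Credits, Bldg and equate their Credits, Bldg entries.
Rows 1 and 2 agree on Credits, Bldg; apply Credits, Bldg→Instr and equate their Instr entries.
Row 1 is now all distinguished symbols — the join is lossless.

Yes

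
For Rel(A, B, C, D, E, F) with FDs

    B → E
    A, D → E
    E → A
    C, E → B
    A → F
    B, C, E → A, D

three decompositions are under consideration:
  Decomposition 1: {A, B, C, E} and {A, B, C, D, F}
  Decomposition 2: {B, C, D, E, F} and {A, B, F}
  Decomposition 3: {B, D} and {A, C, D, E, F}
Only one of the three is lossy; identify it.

Decomposition 3

Decomposition 1: common = {A, B, C}, closure = {A, B, C, D, E, F} → lossless.
Decomposition 2: common = {B, F}, closure = {A, B, E, F} → lossless.
Decomposition 3: common = {D}, closure = {D} → lossy.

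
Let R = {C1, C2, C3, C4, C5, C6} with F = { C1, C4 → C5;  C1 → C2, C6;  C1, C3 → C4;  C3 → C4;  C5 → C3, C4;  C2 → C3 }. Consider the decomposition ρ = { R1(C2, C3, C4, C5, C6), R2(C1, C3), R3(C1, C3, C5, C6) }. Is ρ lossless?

No

Chase test. Columns are C1, C2, C3, C4, C5, C6; row i has aⱼ where attribute j ∈ Ri, else bᵢⱼ.
Initial tableau (one row per fragment):
  row 1: b11 a2 a3 a4 a5 a6
  row 2: a1 b22 a3 b24 b25 b26
  row 3: a1 b32 a3 b34 a5 a6
Rows 2 and 3 agree on C1; apply C1→C2, C6 and equate their C2, C6 entries.
Rows 2 and 3 agree on C1, C3; apply C1, C3→C4 and equate their C4 entries.
Rows 1 and 2 agree on C3; apply C3→C4 and equate their C4 entries.
Rows 2 and 3 agree on C1, C4; apply C1, C4→C5 and equate their C5 entries.
No row becomes fully distinguished — the join is lossy.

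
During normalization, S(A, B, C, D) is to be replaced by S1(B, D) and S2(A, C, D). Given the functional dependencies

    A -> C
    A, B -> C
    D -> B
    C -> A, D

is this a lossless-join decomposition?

Yes

Common attributes: S1 ∩ S2 = {D}.
Closure of {D}: D → B applies, adding B. So (D)⁺ = {B, D}.
This closure contains every attribute of S1, so S1 ∩ S2 → S1. The join is lossless.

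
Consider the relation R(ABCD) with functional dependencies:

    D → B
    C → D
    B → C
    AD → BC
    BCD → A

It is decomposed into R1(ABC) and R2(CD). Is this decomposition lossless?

Yes

Common attributes: R1 ∩ R2 = {C}.
Closure of {C}: C → D applies, adding D; D → B applies, adding B; BCD → A applies, adding A. So (C)⁺ = {ABCD}.
This closure contains every attribute of R1, so R1 ∩ R2 → R1. The join is lossless.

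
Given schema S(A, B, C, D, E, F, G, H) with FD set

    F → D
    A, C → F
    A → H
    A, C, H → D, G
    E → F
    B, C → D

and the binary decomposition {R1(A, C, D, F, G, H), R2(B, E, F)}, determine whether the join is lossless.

No

Common attributes: R1 ∩ R2 = {F}.
Closure of {F}: F → D applies, adding D. So (F)⁺ = {D, F}.
The closure contains neither all of R1 = {A, C, D, F, G, H} nor all of R2 = {B, E, F}, so the common attributes are not a superkey of either fragment. The join is lossy.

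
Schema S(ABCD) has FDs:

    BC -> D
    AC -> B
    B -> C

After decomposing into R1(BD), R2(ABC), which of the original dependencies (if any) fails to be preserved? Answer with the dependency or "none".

none

BC → D: restricted closure across fragments reaches D.
AC → B lies within R2.
B → C lies within R2.
Every dependency is enforceable on the fragments, so the decomposition is dependency-preserving.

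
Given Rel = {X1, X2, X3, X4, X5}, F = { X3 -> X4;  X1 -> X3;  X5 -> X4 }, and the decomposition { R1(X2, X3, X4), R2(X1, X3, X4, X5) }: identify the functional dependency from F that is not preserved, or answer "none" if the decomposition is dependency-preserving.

none

X3 → X4 lies within R1.
X1 → X3 lies within R2.
X5 → X4 lies within R2.
Every dependency is enforceable on the fragments, so the decomposition is dependency-preserving.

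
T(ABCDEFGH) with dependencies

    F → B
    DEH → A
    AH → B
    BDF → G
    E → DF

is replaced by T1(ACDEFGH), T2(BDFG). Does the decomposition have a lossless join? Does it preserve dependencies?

lossless but not dependency-preserving

Lossless test: (DFG)⁺ = {BDFG}, which contains all of one fragment — lossless.
Dependency preservation: the restricted closure of {AH} across the fragments never reaches {B}, so AH → B cannot be enforced without a join — not preserved.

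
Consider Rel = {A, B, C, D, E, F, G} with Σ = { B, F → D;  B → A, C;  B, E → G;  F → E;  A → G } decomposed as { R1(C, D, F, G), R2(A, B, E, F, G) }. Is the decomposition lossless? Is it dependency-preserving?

lossy and not dependency-preserving

Lossless test: (F, G)⁺ = {E, F, G}, which is a superkey of neither fragment — lossy.
Dependency preservation: the restricted closure of {B, F} across the fragments never reaches {D}, so B, F → D cannot be enforced without a join — not preserved.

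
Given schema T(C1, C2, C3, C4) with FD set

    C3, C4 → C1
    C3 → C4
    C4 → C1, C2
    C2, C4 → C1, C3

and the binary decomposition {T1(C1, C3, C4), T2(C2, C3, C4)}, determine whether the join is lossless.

Common attributes: T1 ∩ T2 = {C3, C4}.
Closure of {C3, C4}: C3, C4 → C1 applies, adding C1; C4 → C1, C2 applies, adding C2. So (C3, C4)⁺ = {C1, C2, C3, C4}.
This closure contains every attribute of T1, so T1 ∩ T2 → T1. The join is lossless.

Yes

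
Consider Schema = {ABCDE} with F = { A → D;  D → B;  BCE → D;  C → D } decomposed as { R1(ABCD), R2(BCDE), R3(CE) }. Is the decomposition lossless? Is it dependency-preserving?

Lossless test (chase): Rows 1 and 3 agree on C; apply C→D and equate their D entries. Rows 1 and 3 agree on D; apply D→B and equate their B entries. No row becomes fully distinguished — the join is lossy.
Dependency preservation: every FD's attributes lie within a single fragment, so each can be enforced locally — preserved.

lossy but dependency-preserving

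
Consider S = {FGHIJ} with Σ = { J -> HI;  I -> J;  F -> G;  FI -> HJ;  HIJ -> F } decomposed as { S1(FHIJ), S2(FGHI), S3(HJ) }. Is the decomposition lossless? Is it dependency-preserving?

Lossless test (chase): Rows 1 and 3 agree on J; apply J→HI and equate their HI entries. Rows 1 and 2 agree on I; apply I→J and equate their J entries. Rows 1 and 2 agree on F; apply F→G and equate their G entries. Rows 1 and 3 agree on HIJ; apply HIJ→F and equate their F entries. Rows 1 and 3 agree on F; apply F→G and equate their G entries. Row 1 is now all distinguished symbols — the join is lossless.
Dependency preservation: every FD's attributes lie within a single fragment, so each can be enforced locally — preserved.

lossless and dependency-preserving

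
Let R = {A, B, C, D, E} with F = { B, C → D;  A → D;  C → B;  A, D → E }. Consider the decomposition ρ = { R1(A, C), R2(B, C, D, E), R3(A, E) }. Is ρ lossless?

Yes

Chase test. Columns are A, B, C, D, E; row i has aⱼ where attribute j ∈ Ri, else bᵢⱼ.
Initial tableau (one row per fragment):
  row 1: a1 b12 a3 b14 b15
  row 2: b21 a2 a3 a4 a5
  row 3: a1 b32 b33 b34 a5
Rows 1 and 3 agree on A; apply A→D and equate their D entries.
Rows 1 and 2 agree on C; apply C→B and equate their B entries.
Rows 1 and 3 agree on A, D; apply A, D→E and equate their E entries.
Rows 1 and 2 agree on B, C; apply B, C→D and equate their D entries.
Row 1 is now all distinguished symbols — the join is lossless.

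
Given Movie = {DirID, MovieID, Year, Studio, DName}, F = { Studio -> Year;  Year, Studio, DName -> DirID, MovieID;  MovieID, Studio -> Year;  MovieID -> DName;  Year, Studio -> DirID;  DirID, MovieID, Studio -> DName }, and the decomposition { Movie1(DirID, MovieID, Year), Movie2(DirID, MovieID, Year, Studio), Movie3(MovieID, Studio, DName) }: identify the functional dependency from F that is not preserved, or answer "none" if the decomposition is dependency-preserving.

Studio → Year lies within Movie2.
Year, Studio, DName → DirID, MovieID: restricted closure across fragments reaches DirID, MovieID.
MovieID, Studio → Year lies within Movie2.
MovieID → DName lies within Movie3.
Year, Studio → DirID lies within Movie2.
DirID, MovieID, Studio → DName: restricted closure across fragments reaches DName.
Every dependency is enforceable on the fragments, so the decomposition is dependency-preserving.

none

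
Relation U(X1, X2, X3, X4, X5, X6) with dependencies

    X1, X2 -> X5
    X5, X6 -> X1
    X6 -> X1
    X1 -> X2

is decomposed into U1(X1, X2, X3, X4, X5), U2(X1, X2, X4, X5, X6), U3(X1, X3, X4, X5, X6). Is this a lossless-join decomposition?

Chase test. Columns are X1, X2, X3, X4, X5, X6; row i has aⱼ where attribute j ∈ Ui, else bᵢⱼ.
Initial tableau (one row per fragment):
  row 1: a1 a2 a3 a4 a5 b16
  row 2: a1 a2 b23 a4 a5 a6
  row 3: a1 b32 a3 a4 a5 a6
Rows 1 and 3 agree on X1; apply X1→X2 and equate their X2 entries.
Row 3 is now all distinguished symbols — the join is lossless.

Yes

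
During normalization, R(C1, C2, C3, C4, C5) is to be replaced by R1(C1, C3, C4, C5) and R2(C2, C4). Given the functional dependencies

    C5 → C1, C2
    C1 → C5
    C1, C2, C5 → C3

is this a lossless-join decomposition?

No

Common attributes: R1 ∩ R2 = {C4}.
No dependency enlarges {C4}, so (C4)⁺ = {C4}.
The closure contains neither all of R1 = {C1, C3, C4, C5} nor all of R2 = {C2, C4}, so the common attributes are not a superkey of either fragment. The join is lossy.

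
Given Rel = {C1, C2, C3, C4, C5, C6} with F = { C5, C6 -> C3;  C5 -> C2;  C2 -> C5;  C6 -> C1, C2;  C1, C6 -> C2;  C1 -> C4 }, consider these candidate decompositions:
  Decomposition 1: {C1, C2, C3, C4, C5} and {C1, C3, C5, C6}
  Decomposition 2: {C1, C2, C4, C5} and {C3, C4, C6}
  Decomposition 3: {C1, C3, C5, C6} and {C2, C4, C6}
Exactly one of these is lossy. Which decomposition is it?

Decomposition 1: common = {C1, C3, C5}, closure = {C1, C2, C3, C4, C5} → lossless.
Decomposition 2: common = {C4}, closure = {C4} → lossy.
Decomposition 3: common = {C6}, closure = {C1, C2, C3, C4, C5, C6} → lossless.

Decomposition 2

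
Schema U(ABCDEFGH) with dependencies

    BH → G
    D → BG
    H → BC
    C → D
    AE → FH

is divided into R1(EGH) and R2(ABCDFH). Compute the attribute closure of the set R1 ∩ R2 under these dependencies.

R1 ∩ R2 = {H}.
H → BC applies, adding BC
C → D applies, adding D
BH → G applies, adding G
Closure: {BCDGH}.

BCDGH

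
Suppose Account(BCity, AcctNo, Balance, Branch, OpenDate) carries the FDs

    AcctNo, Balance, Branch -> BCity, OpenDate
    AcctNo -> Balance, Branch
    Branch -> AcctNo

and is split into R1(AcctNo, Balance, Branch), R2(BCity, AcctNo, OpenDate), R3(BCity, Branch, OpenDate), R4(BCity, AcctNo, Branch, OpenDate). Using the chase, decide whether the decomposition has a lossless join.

Chase test. Columns are BCity, AcctNo, Balance, Branch, OpenDate; row i has aⱼ where attribute j ∈ Ri, else bᵢⱼ.
Initial tableau (one row per fragment):
  row 1: b11 a2 a3 a4 b15
  row 2: a1 a2 b23 b24 a5
  row 3: a1 b32 b33 a4 a5
  row 4: a1 a2 b43 a4 a5
Rows 1 and 2 agree on AcctNo; apply AcctNo→Balance, Branch and equate their Balance, Branch entries.
Rows 1 and 4 agree on AcctNo; apply AcctNo→Balance, Branch and equate their Balance, Branch entries.
Rows 1 and 3 agree on Branch; apply Branch→AcctNo and equate their AcctNo entries.
Rows 1 and 2 agree on AcctNo, Balance, Branch; apply AcctNo, Balance, Branch→BCity, OpenDate and equate their BCity, OpenDate entries.
Rows 1 and 3 agree on AcctNo; apply AcctNo→Balance, Branch and equate their Balance, Branch entries.
Row 1 is now all distinguished symbols — the join is lossless.

Yes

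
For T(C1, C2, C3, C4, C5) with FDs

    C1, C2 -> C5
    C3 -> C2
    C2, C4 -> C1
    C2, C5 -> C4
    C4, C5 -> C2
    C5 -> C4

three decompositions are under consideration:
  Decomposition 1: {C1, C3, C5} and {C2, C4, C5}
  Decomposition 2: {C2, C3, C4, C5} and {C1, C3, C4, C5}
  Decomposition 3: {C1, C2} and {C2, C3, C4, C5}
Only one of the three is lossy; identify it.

Decomposition 3

Decomposition 1: common = {C5}, closure = {C1, C2, C4, C5} → lossless.
Decomposition 2: common = {C3, C4, C5}, closure = {C1, C2, C3, C4, C5} → lossless.
Decomposition 3: common = {C2}, closure = {C2} → lossy.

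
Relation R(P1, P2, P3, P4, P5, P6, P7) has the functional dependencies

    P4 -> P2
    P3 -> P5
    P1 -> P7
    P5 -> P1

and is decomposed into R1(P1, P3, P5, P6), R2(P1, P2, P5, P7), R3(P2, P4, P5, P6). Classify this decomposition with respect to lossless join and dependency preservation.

Lossless test (chase): Rows 1 and 2 agree on P1; apply P1→P7 and equate their P7 entries. Rows 1 and 3 agree on P5; apply P5→P1 and equate their P1 entries. Rows 1 and 3 agree on P1; apply P1→P7 and equate their P7 entries. No row becomes fully distinguished — the join is lossy.
Dependency preservation: every FD's attributes lie within a single fragment, so each can be enforced locally — preserved.

lossy but dependency-preserving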